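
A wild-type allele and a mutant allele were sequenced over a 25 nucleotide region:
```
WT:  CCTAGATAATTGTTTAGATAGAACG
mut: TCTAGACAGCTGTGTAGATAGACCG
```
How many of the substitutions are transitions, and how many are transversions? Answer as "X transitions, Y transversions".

4 transitions, 2 transversions

Mismatches (1-based):
base 1: C→T (pyrimidine→pyrimidine, transition)
base 7: T→C (pyrimidine→pyrimidine, transition)
base 9: A→G (purine→purine, transition)
base 10: T→C (pyrimidine→pyrimidine, transition)
base 14: T→G (pyrimidine→purine, transversion)
base 23: A→C (purine→pyrimidine, transversion)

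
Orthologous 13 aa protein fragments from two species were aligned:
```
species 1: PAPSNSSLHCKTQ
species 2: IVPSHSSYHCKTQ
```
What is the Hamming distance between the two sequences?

Mismatches (1-based): residue 1: P→I; residue 2: A→V; residue 5: N→H; residue 8: L→Y.

4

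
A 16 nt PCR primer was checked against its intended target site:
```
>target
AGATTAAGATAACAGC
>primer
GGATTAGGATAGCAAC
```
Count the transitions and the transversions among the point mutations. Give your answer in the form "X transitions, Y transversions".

4 transitions, 0 transversions

Mismatches (1-based):
base 1: A→G (purine→purine, transition)
base 7: A→G (purine→purine, transition)
base 12: A→G (purine→purine, transition)
base 15: G→A (purine→purine, transition)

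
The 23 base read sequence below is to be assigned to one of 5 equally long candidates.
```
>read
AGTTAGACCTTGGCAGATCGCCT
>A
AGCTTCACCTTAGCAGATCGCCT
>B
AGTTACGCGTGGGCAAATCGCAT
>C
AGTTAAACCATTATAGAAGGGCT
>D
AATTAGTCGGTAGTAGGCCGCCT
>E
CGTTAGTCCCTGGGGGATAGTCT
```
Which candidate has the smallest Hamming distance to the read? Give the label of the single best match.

Hamming distances to read — A: 4; B: 6; C: 8; D: 8; E: 7.
Smallest is A with 4 mismatches.

A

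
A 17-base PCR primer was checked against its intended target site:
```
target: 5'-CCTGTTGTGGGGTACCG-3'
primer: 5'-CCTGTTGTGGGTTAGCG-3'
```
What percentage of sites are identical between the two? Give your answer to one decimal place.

2 positions differ (12, 15), so 15 of 17 match: 15/17 = 88.24%.

88.2%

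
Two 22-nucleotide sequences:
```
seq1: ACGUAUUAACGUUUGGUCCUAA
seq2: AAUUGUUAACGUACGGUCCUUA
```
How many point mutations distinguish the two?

6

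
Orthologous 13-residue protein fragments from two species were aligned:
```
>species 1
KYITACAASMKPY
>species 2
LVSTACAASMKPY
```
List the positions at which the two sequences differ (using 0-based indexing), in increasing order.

Differences at position 0 (K→L), position 1 (Y→V), position 2 (I→S).

0, 1, 2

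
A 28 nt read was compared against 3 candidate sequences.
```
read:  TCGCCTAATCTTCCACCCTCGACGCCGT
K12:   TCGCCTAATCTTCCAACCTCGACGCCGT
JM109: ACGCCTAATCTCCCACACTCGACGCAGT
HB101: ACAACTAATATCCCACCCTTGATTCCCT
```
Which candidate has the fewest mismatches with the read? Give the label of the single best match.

K12

Hamming distances to read — K12: 1; JM109: 4; HB101: 9.
Smallest is K12 with 1 mismatch.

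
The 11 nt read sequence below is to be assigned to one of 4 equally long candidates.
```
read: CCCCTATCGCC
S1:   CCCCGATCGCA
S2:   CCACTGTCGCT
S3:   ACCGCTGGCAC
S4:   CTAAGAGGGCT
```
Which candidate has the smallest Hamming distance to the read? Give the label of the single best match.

S1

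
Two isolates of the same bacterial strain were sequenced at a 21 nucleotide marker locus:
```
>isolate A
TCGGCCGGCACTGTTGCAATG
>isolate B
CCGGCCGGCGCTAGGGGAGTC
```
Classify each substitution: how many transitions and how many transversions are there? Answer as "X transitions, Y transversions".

4 transitions, 4 transversions

Transitions (purine↔purine or pyrimidine↔pyrimidine): 1 T→C, 10 A→G, 13 G→A, 19 A→G.
Transversions (purine↔pyrimidine): 14 T→G, 15 T→G, 17 C→G, 21 G→C.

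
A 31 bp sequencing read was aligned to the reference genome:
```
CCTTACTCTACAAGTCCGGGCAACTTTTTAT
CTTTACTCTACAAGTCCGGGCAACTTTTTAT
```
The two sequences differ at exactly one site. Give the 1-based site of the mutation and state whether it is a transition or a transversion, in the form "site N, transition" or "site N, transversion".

site 2, transition

The sequences differ only at site 2: C→T (pyrimidine→pyrimidine), a transition.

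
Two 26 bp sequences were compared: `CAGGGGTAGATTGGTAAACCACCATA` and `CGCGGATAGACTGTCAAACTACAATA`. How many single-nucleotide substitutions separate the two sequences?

8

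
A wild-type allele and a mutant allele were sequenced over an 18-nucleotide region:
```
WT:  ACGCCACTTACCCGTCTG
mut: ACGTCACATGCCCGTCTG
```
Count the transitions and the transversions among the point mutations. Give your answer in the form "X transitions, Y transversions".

Mismatches (1-based):
position 4: C→T (pyrimidine→pyrimidine, transition)
position 8: T→A (pyrimidine→purine, transversion)
position 10: A→G (purine→purine, transition)

2 transitions, 1 transversion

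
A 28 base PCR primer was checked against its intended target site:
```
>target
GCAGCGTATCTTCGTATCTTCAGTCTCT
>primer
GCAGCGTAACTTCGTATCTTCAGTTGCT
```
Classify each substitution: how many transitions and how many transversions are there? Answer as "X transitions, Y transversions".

Transitions (purine↔purine or pyrimidine↔pyrimidine): 25 C→T.
Transversions (purine↔pyrimidine): 9 T→A, 26 T→G.

1 transition, 2 transversions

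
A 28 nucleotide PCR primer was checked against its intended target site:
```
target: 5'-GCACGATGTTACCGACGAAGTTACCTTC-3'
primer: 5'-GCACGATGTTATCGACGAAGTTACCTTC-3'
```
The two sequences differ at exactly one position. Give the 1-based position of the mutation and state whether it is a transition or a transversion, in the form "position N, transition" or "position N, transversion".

Position 12 changes C→T. C is a pyrimidine and T is a pyrimidine, so this is a transition.

position 12, transition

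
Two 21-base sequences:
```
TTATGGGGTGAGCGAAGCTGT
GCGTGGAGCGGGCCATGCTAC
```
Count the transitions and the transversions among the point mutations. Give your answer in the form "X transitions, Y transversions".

Mismatches (1-based):
position 1: T→G (pyrimidine→purine, transversion)
position 2: T→C (pyrimidine→pyrimidine, transition)
position 3: A→G (purine→purine, transition)
position 7: G→A (purine→purine, transition)
position 9: T→C (pyrimidine→pyrimidine, transition)
position 11: A→G (purine→purine, transition)
position 14: G→C (purine→pyrimidine, transversion)
position 16: A→T (purine→pyrimidine, transversion)
position 20: G→A (purine→purine, transition)
position 21: T→C (pyrimidine→pyrimidine, transition)

7 transitions, 3 transversions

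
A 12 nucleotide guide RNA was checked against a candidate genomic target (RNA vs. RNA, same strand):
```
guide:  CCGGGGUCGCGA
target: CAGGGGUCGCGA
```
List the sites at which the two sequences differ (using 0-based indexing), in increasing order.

1

Differences at site 1 (C→A).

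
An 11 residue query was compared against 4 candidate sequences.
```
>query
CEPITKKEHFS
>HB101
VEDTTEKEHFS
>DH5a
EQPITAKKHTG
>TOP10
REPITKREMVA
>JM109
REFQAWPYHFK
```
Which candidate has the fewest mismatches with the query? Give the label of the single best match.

Hamming distances to query — HB101: 4; DH5a: 6; TOP10: 5; JM109: 8.
Smallest is HB101 with 4 mismatches.

HB101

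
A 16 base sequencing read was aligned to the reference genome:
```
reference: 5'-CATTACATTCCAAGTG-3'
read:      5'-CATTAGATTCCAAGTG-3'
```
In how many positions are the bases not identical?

Mismatches (1-based): position 6: C→G.

1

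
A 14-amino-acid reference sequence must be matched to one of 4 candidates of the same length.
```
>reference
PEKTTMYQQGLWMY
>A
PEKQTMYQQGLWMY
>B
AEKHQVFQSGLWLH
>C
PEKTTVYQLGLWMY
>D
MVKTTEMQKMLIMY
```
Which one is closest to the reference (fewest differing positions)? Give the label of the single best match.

A

A differs at 1 position; B differs at 8 positions; C differs at 2 positions; D differs at 7 positions. The closest is A.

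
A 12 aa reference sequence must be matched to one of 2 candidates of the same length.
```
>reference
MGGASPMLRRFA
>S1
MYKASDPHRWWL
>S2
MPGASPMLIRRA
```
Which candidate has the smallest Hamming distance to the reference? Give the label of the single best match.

S2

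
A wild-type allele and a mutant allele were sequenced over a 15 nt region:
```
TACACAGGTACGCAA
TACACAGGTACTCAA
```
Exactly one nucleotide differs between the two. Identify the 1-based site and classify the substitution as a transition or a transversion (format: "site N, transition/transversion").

The sequences differ only at site 12: G→T (purine→pyrimidine), a transversion.

site 12, transversion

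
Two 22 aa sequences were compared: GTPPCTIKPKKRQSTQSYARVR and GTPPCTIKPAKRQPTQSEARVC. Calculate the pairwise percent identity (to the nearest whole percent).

82%

Mismatches at positions 10, 14, 18, 22 (1-based): 4 of 22.
Identical positions: 18/22 = 81.82% → 82%.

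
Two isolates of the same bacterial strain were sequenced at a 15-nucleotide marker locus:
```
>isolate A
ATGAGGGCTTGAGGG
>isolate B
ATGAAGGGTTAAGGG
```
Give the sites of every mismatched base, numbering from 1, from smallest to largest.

5, 8, 11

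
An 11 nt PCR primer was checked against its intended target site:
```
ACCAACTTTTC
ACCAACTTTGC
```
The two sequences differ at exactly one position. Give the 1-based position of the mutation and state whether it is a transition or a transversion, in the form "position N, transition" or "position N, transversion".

position 10, transversion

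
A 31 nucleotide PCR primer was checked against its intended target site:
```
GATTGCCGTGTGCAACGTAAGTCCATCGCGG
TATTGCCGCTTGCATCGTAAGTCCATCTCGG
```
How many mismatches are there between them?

5

The sequences differ at positions 1, 9, 10, 15, 28 (1-based) — 5 in total.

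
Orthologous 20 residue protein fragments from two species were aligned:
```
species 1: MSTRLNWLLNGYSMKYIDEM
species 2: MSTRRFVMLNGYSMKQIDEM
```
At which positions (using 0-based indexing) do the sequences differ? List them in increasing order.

Scanning 0-based: 4: L/R; 5: N/F; 6: W/V; 7: L/M; 15: Y/Q.

4, 5, 6, 7, 15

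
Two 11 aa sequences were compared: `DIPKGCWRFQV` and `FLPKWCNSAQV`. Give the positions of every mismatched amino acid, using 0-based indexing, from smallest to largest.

0, 1, 4, 6, 7, 8

Scanning 0-based: 0: D/F; 1: I/L; 4: G/W; 6: W/N; 7: R/S; 8: F/A.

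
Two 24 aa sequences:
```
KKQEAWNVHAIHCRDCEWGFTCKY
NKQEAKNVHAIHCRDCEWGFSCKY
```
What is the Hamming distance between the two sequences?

Comparing position by position, 3 positions differ: 1 (K/N), 6 (W/K), 21 (T/S).

3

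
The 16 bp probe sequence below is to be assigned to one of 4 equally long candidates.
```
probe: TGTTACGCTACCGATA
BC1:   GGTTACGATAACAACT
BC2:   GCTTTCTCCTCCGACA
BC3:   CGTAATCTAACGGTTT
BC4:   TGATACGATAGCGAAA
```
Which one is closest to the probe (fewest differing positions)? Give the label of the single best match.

BC4

Hamming distances to probe — BC1: 6; BC2: 7; BC3: 9; BC4: 4.
Smallest is BC4 with 4 mismatches.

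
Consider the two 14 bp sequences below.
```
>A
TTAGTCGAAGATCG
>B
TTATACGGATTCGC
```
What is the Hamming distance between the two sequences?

8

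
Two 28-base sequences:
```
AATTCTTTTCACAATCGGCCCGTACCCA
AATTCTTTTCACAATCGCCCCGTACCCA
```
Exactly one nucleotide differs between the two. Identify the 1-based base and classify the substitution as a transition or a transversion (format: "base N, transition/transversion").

Base 18 changes G→C. G is a purine and C is a pyrimidine, so this is a transversion.

base 18, transversion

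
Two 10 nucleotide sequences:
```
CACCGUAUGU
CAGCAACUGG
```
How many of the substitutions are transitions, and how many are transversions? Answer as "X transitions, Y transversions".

Mismatches (1-based):
site 3: C→G (pyrimidine→purine, transversion)
site 5: G→A (purine→purine, transition)
site 6: U→A (pyrimidine→purine, transversion)
site 7: A→C (purine→pyrimidine, transversion)
site 10: U→G (pyrimidine→purine, transversion)

1 transition, 4 transversions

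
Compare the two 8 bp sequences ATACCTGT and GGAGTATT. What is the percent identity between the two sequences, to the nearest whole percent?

25%

Mismatches at positions 1, 2, 4, 5, 6, 7 (1-based): 6 of 8.
Identical positions: 2/8 = 25% → 25%.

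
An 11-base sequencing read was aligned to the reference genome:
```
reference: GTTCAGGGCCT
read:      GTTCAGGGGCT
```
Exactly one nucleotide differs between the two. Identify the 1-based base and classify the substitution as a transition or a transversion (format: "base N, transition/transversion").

The sequences differ only at base 9: C→G (pyrimidine→purine), a transversion.

base 9, transversion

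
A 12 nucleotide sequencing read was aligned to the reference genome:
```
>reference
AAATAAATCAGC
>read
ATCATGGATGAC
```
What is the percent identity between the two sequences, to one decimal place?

10 positions differ (2, 3, 4, 5, 6, 7, 8, 9, 10, 11), so 2 of 12 match: 2/12 = 16.67%.

16.7%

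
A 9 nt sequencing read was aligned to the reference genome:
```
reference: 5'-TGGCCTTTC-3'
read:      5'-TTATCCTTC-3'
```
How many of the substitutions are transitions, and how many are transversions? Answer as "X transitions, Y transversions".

3 transitions, 1 transversion

Transitions (purine↔purine or pyrimidine↔pyrimidine): 3 G→A, 4 C→T, 6 T→C.
Transversions (purine↔pyrimidine): 2 G→T.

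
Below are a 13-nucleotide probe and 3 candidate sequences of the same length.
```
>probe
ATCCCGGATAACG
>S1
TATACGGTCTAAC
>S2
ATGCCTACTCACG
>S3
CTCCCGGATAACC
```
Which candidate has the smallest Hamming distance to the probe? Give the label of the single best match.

S3

S1 differs at 9 positions; S2 differs at 5 positions; S3 differs at 2 positions. The closest is S3.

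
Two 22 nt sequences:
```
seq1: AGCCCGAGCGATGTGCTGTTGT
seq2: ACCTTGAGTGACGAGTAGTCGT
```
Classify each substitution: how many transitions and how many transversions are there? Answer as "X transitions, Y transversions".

6 transitions, 3 transversions

Transitions (purine↔purine or pyrimidine↔pyrimidine): 4 C→T, 5 C→T, 9 C→T, 12 T→C, 16 C→T, 20 T→C.
Transversions (purine↔pyrimidine): 2 G→C, 14 T→A, 17 T→A.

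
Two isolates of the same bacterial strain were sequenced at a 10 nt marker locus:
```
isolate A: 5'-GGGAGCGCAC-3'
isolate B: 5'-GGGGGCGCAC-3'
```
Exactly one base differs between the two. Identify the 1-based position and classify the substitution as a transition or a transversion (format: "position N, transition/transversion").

The sequences differ only at position 4: A→G (purine→purine), a transition.

position 4, transition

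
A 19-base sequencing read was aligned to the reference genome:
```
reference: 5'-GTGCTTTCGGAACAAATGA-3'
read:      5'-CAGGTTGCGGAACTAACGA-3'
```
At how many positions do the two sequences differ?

6

Mismatches (1-based): position 1: G→C; position 2: T→A; position 4: C→G; position 7: T→G; position 14: A→T; position 17: T→C.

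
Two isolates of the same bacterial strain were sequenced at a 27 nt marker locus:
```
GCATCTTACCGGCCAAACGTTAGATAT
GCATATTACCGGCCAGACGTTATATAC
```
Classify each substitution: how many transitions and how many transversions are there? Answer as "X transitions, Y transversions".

2 transitions, 2 transversions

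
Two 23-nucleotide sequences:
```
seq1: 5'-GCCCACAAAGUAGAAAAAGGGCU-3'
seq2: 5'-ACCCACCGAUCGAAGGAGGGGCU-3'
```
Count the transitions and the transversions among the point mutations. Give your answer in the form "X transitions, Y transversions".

Mismatches (1-based):
site 1: G→A (purine→purine, transition)
site 7: A→C (purine→pyrimidine, transversion)
site 8: A→G (purine→purine, transition)
site 10: G→U (purine→pyrimidine, transversion)
site 11: U→C (pyrimidine→pyrimidine, transition)
site 12: A→G (purine→purine, transition)
site 13: G→A (purine→purine, transition)
site 15: A→G (purine→purine, transition)
site 16: A→G (purine→purine, transition)
site 18: A→G (purine→purine, transition)

8 transitions, 2 transversions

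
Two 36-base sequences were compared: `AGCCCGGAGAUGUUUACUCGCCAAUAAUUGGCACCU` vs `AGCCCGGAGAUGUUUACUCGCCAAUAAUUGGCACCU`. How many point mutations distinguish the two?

The two sequences are identical at every position.

0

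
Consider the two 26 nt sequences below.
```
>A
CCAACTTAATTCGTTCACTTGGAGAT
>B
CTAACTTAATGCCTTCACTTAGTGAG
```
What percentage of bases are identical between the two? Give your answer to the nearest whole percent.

6 positions differ (2, 11, 13, 21, 23, 26), so 20 of 26 match: 20/26 = 76.92%.

77%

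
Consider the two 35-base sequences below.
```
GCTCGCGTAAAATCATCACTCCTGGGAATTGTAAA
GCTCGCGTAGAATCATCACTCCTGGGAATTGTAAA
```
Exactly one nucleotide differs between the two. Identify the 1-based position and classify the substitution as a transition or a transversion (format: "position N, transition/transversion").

position 10, transition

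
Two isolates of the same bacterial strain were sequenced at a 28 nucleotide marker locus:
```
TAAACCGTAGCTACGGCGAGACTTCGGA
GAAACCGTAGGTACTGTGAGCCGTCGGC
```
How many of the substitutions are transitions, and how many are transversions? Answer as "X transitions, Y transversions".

Mismatches (1-based):
site 1: T→G (pyrimidine→purine, transversion)
site 11: C→G (pyrimidine→purine, transversion)
site 15: G→T (purine→pyrimidine, transversion)
site 17: C→T (pyrimidine→pyrimidine, transition)
site 21: A→C (purine→pyrimidine, transversion)
site 23: T→G (pyrimidine→purine, transversion)
site 28: A→C (purine→pyrimidine, transversion)

1 transition, 6 transversions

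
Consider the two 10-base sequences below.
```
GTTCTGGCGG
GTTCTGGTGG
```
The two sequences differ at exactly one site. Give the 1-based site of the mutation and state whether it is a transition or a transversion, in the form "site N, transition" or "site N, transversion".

Site 8 changes C→T. C is a pyrimidine and T is a pyrimidine, so this is a transition.

site 8, transition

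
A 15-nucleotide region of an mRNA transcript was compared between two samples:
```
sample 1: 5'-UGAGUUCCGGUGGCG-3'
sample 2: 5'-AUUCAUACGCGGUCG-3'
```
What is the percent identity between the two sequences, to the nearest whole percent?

40%

9 positions differ (1, 2, 3, 4, 5, 7, 10, 11, 13), so 6 of 15 match: 6/15 = 40%.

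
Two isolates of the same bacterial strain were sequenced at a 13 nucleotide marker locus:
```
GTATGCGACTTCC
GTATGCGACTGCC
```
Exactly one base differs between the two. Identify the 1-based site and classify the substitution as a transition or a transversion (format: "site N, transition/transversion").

site 11, transversion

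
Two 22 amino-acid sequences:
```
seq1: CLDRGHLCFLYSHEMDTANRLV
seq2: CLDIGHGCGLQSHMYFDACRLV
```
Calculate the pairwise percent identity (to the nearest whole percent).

Mismatches at positions 4, 7, 9, 11, 14, 15, 16, 17, 19 (1-based): 9 of 22.
Identical positions: 13/22 = 59.09% → 59%.

59%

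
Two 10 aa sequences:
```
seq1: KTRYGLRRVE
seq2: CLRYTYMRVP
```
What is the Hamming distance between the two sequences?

6

The sequences differ at positions 1, 2, 5, 6, 7, 10 (1-based) — 6 in total.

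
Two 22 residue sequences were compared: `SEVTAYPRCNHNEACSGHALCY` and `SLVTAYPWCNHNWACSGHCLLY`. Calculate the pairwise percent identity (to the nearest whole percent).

77%

5 positions differ (2, 8, 13, 19, 21), so 17 of 22 match: 17/22 = 77.27%.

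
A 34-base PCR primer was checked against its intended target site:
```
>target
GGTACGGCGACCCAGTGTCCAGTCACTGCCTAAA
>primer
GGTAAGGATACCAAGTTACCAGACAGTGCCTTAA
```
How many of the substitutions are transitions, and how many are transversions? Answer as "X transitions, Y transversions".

0 transitions, 9 transversions

Transitions (purine↔purine or pyrimidine↔pyrimidine): none.
Transversions (purine↔pyrimidine): 5 C→A, 8 C→A, 9 G→T, 13 C→A, 17 G→T, 18 T→A, 23 T→A, 26 C→G, 32 A→T.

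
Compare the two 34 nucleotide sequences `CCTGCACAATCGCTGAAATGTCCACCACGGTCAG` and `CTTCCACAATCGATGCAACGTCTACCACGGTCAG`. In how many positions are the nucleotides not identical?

6

The sequences differ at positions 2, 4, 13, 16, 19, 23 (1-based) — 6 in total.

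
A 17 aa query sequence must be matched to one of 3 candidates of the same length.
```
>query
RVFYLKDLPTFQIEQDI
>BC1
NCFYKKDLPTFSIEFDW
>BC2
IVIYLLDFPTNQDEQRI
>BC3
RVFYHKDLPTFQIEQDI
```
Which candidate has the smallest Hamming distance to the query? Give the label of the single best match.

BC3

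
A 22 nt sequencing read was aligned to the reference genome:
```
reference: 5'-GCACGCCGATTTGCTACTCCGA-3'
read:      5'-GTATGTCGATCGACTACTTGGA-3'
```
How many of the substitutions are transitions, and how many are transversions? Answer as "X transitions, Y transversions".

Transitions (purine↔purine or pyrimidine↔pyrimidine): 2 C→T, 4 C→T, 6 C→T, 11 T→C, 13 G→A, 19 C→T.
Transversions (purine↔pyrimidine): 12 T→G, 20 C→G.

6 transitions, 2 transversions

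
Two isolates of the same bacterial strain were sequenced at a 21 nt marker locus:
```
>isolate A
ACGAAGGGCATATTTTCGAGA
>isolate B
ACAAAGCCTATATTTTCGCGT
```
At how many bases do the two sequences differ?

The sequences differ at bases 3, 7, 8, 9, 19, 21 (1-based) — 6 in total.

6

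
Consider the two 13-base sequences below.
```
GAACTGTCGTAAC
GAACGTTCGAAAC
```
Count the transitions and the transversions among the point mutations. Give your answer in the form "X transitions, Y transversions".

0 transitions, 3 transversions

Mismatches (1-based):
position 5: T→G (pyrimidine→purine, transversion)
position 6: G→T (purine→pyrimidine, transversion)
position 10: T→A (pyrimidine→purine, transversion)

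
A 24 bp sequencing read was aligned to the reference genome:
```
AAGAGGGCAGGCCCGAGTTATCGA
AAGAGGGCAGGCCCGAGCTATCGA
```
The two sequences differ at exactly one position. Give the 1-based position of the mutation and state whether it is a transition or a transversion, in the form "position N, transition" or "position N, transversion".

position 18, transition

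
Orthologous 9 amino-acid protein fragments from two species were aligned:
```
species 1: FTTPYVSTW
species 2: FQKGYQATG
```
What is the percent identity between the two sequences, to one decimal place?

33.3%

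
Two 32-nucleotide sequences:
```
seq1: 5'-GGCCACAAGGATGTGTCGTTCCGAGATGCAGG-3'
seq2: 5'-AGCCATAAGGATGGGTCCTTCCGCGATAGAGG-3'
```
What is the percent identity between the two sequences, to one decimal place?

78.1%

7 positions differ (1, 6, 14, 18, 24, 28, 29), so 25 of 32 match: 25/32 = 78.12%.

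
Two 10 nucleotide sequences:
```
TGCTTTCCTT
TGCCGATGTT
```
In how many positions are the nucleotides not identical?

5

The sequences differ at positions 4, 5, 6, 7, 8 (1-based) — 5 in total.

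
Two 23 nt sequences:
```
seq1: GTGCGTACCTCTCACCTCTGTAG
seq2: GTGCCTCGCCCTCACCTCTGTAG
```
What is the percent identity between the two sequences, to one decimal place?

Mismatches at positions 5, 7, 8, 10 (1-based): 4 of 23.
Identical positions: 19/23 = 82.61% → 82.6%.

82.6%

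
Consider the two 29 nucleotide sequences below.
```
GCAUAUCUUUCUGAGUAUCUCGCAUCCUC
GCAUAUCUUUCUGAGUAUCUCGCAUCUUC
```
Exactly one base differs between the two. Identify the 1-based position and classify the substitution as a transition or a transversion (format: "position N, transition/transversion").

position 27, transition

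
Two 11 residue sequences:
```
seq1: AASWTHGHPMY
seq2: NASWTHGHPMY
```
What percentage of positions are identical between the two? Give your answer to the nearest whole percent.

91%

Mismatch at position 1 (1-based): 1 of 11.
Identical positions: 10/11 = 90.91% → 91%.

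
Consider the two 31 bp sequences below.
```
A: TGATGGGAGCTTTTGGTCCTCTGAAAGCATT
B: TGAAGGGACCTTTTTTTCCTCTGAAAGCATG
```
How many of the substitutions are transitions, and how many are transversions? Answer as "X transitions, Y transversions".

0 transitions, 5 transversions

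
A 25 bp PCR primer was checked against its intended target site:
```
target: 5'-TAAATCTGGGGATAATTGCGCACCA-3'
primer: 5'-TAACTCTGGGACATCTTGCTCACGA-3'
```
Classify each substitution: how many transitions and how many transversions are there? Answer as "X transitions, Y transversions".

1 transition, 7 transversions

Mismatches (1-based):
base 4: A→C (purine→pyrimidine, transversion)
base 11: G→A (purine→purine, transition)
base 12: A→C (purine→pyrimidine, transversion)
base 13: T→A (pyrimidine→purine, transversion)
base 14: A→T (purine→pyrimidine, transversion)
base 15: A→C (purine→pyrimidine, transversion)
base 20: G→T (purine→pyrimidine, transversion)
base 24: C→G (pyrimidine→purine, transversion)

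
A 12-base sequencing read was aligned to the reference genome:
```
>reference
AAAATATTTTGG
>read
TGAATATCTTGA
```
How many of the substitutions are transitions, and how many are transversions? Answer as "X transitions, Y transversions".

Mismatches (1-based):
position 1: A→T (purine→pyrimidine, transversion)
position 2: A→G (purine→purine, transition)
position 8: T→C (pyrimidine→pyrimidine, transition)
position 12: G→A (purine→purine, transition)

3 transitions, 1 transversion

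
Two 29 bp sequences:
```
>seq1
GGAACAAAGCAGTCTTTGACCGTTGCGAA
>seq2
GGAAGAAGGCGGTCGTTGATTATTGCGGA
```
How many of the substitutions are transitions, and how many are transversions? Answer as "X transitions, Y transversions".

6 transitions, 2 transversions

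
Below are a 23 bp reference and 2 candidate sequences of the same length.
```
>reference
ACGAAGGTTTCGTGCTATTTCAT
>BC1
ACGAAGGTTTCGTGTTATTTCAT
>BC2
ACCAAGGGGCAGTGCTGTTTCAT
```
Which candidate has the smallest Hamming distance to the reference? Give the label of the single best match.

Hamming distances to reference — BC1: 1; BC2: 6.
Smallest is BC1 with 1 mismatch.

BC1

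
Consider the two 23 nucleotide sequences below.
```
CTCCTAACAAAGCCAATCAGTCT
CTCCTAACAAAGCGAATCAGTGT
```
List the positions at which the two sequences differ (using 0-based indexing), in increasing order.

13, 21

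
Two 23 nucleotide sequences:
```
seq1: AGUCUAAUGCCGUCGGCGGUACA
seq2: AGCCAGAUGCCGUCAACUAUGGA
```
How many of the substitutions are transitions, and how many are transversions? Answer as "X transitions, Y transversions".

Transitions (purine↔purine or pyrimidine↔pyrimidine): 3 U→C, 6 A→G, 15 G→A, 16 G→A, 19 G→A, 21 A→G.
Transversions (purine↔pyrimidine): 5 U→A, 18 G→U, 22 C→G.

6 transitions, 3 transversions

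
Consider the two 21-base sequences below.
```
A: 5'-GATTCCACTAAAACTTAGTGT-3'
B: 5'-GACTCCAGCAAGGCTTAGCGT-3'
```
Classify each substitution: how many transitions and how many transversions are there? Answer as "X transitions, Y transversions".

Mismatches (1-based):
site 3: T→C (pyrimidine→pyrimidine, transition)
site 8: C→G (pyrimidine→purine, transversion)
site 9: T→C (pyrimidine→pyrimidine, transition)
site 12: A→G (purine→purine, transition)
site 13: A→G (purine→purine, transition)
site 19: T→C (pyrimidine→pyrimidine, transition)

5 transitions, 1 transversion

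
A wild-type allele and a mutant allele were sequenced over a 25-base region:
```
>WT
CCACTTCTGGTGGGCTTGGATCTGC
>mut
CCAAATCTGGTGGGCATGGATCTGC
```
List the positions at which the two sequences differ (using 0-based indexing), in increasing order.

Scanning 0-based: 3: C/A; 4: T/A; 15: T/A.

3, 4, 15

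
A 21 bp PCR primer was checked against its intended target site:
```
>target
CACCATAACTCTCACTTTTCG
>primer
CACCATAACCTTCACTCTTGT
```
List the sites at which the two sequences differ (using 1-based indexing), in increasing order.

10, 11, 17, 20, 21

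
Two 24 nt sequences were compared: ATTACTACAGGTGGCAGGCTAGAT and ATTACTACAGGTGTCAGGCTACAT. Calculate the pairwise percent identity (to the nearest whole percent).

Mismatches at positions 14, 22 (1-based): 2 of 24.
Identical positions: 22/24 = 91.67% → 92%.

92%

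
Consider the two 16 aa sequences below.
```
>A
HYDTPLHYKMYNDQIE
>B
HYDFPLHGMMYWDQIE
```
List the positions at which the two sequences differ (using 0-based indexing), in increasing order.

Scanning 0-based: 3: T/F; 7: Y/G; 8: K/M; 11: N/W.

3, 7, 8, 11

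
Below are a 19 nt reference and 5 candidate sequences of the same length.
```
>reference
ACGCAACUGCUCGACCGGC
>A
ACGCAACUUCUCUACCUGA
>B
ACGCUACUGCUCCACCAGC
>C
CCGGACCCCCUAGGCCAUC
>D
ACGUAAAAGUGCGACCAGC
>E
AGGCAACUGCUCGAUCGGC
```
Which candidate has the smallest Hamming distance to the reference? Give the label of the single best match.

Hamming distances to reference — A: 4; B: 3; C: 9; D: 6; E: 2.
Smallest is E with 2 mismatches.

E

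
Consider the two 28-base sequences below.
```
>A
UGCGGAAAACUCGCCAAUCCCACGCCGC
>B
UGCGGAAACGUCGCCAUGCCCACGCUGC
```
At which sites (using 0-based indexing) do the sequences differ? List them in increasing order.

8, 9, 16, 17, 25

Scanning 0-based: 8: A/C; 9: C/G; 16: A/U; 17: U/G; 25: C/U.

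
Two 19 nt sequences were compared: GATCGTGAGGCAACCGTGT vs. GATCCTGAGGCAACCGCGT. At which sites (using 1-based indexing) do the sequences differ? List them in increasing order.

5, 17

Differences at site 5 (G→C), site 17 (T→C).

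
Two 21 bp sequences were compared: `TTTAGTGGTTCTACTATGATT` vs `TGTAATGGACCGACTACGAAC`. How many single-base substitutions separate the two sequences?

8

Comparing position by position, 8 positions differ: 2 (T/G), 5 (G/A), 9 (T/A), 10 (T/C), 12 (T/G), 17 (T/C), 20 (T/A), 21 (T/C).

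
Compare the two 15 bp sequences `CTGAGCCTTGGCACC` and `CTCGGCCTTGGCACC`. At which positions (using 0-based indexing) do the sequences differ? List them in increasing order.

Differences at position 2 (G→C), position 3 (A→G).

2, 3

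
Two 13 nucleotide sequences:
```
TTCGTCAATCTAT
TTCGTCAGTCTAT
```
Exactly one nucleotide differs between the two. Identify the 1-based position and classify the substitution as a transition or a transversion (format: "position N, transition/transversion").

position 8, transition

Position 8 changes A→G. A is a purine and G is a purine, so this is a transition.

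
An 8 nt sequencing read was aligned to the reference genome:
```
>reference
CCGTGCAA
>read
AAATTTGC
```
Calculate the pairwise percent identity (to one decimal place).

Mismatches at positions 1, 2, 3, 5, 6, 7, 8 (1-based): 7 of 8.
Identical positions: 1/8 = 12.5% → 12.5%.

12.5%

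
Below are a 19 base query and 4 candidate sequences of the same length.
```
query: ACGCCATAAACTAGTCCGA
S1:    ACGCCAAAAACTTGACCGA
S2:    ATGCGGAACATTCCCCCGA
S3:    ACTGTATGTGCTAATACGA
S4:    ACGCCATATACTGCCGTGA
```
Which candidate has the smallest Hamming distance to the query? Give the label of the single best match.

S1 differs at 3 sites; S2 differs at 9 sites; S3 differs at 8 sites; S4 differs at 6 sites. The closest is S1.

S1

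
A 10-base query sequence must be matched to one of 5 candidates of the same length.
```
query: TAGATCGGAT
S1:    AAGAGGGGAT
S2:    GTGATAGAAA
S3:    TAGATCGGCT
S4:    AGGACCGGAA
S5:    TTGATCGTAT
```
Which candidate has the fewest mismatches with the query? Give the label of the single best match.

S3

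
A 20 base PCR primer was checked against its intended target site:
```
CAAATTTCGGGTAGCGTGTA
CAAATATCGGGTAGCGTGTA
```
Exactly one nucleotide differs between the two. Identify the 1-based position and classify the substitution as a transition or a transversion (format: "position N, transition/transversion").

position 6, transversion

Position 6 changes T→A. T is a pyrimidine and A is a purine, so this is a transversion.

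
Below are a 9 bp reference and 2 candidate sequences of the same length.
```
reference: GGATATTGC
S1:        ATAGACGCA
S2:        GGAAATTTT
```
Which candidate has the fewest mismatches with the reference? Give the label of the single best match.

S2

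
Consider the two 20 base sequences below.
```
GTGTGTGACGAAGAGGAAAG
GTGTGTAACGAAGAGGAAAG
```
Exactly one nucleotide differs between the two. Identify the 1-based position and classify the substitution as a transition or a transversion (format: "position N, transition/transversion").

position 7, transition

Position 7 changes G→A. G is a purine and A is a purine, so this is a transition.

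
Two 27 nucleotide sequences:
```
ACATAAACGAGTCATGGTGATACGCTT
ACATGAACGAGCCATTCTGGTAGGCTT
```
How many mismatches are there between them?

Comparing position by position, 6 bases differ: 5 (A/G), 12 (T/C), 16 (G/T), 17 (G/C), 20 (A/G), 23 (C/G).

6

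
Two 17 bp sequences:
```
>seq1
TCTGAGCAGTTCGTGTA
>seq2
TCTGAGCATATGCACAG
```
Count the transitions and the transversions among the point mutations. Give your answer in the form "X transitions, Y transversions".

1 transition, 7 transversions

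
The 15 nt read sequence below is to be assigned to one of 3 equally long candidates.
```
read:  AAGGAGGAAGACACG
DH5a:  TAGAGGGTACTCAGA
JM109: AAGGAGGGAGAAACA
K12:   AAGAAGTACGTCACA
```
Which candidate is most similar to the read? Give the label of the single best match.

JM109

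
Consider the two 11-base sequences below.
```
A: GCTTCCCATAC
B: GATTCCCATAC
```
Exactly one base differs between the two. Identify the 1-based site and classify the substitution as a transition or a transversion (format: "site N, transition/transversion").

site 2, transversion

Site 2 changes C→A. C is a pyrimidine and A is a purine, so this is a transversion.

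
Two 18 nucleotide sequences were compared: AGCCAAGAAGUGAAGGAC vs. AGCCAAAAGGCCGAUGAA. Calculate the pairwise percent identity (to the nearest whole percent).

Mismatches at positions 7, 9, 11, 12, 13, 15, 18 (1-based): 7 of 18.
Identical positions: 11/18 = 61.11% → 61%.

61%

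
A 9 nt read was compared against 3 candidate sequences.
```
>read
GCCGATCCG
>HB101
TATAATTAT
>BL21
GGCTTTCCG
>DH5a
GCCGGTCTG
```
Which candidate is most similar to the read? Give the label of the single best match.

Hamming distances to read — HB101: 7; BL21: 3; DH5a: 2.
Smallest is DH5a with 2 mismatches.

DH5a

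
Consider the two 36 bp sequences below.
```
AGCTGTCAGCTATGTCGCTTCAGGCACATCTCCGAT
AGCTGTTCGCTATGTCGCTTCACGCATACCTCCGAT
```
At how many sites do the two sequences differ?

5

Comparing position by position, 5 sites differ: 7 (C/T), 8 (A/C), 23 (G/C), 27 (C/T), 29 (T/C).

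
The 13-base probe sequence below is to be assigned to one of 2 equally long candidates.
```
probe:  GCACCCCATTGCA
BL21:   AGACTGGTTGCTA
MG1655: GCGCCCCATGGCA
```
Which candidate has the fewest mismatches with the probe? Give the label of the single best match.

MG1655

BL21 differs at 9 sites; MG1655 differs at 2 sites. The closest is MG1655.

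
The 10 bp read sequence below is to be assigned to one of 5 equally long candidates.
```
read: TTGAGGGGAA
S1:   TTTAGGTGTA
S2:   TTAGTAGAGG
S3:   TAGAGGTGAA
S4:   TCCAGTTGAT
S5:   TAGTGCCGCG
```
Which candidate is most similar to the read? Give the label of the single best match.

Hamming distances to read — S1: 3; S2: 7; S3: 2; S4: 5; S5: 6.
Smallest is S3 with 2 mismatches.

S3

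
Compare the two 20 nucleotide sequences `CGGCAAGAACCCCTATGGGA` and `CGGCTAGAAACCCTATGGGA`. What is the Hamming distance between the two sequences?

Comparing position by position, 2 positions differ: 5 (A/T), 10 (C/A).

2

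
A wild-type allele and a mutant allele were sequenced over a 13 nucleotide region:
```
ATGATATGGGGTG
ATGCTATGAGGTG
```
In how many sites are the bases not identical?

2

Comparing position by position, 2 sites differ: 4 (A/C), 9 (G/A).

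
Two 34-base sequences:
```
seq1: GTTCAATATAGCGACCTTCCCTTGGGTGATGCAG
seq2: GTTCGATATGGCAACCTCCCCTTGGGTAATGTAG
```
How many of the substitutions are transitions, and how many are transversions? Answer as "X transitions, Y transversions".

Mismatches (1-based):
base 5: A→G (purine→purine, transition)
base 10: A→G (purine→purine, transition)
base 13: G→A (purine→purine, transition)
base 18: T→C (pyrimidine→pyrimidine, transition)
base 28: G→A (purine→purine, transition)
base 32: C→T (pyrimidine→pyrimidine, transition)

6 transitions, 0 transversions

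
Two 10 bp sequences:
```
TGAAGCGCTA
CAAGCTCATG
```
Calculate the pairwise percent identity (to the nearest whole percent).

20%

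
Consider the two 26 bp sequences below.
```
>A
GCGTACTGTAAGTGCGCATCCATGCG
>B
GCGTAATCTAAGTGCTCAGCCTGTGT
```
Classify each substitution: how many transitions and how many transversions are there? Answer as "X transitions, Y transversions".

0 transitions, 9 transversions

Mismatches (1-based):
position 6: C→A (pyrimidine→purine, transversion)
position 8: G→C (purine→pyrimidine, transversion)
position 16: G→T (purine→pyrimidine, transversion)
position 19: T→G (pyrimidine→purine, transversion)
position 22: A→T (purine→pyrimidine, transversion)
position 23: T→G (pyrimidine→purine, transversion)
position 24: G→T (purine→pyrimidine, transversion)
position 25: C→G (pyrimidine→purine, transversion)
position 26: G→T (purine→pyrimidine, transversion)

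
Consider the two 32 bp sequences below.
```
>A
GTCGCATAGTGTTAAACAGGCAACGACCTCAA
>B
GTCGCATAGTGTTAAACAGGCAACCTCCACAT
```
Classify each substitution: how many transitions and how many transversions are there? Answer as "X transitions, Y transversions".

0 transitions, 4 transversions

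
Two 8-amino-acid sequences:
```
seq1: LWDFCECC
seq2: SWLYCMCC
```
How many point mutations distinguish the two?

Mismatches (1-based): position 1: L→S; position 3: D→L; position 4: F→Y; position 6: E→M.

4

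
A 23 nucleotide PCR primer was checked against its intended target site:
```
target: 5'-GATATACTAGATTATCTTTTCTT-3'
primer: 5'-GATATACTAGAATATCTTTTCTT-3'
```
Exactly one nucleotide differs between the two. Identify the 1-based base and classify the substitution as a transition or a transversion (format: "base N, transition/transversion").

base 12, transversion

Base 12 changes T→A. T is a pyrimidine and A is a purine, so this is a transversion.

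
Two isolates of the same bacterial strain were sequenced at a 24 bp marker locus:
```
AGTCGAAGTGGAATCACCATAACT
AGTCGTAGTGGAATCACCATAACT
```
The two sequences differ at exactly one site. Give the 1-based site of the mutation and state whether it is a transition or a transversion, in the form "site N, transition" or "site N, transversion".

Site 6 changes A→T. A is a purine and T is a pyrimidine, so this is a transversion.

site 6, transversion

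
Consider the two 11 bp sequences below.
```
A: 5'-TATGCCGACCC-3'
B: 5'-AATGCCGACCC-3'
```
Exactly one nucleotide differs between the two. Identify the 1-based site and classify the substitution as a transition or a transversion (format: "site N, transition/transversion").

Site 1 changes T→A. T is a pyrimidine and A is a purine, so this is a transversion.

site 1, transversion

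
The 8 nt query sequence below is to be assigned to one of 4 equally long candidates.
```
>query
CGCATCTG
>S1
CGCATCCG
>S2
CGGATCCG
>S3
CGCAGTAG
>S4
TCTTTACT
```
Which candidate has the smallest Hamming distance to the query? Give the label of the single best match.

Hamming distances to query — S1: 1; S2: 2; S3: 3; S4: 7.
Smallest is S1 with 1 mismatch.

S1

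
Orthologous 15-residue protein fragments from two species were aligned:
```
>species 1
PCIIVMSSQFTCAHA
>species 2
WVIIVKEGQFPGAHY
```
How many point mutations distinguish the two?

8

Comparing position by position, 8 positions differ: 1 (P/W), 2 (C/V), 6 (M/K), 7 (S/E), 8 (S/G), 11 (T/P), 12 (C/G), 15 (A/Y).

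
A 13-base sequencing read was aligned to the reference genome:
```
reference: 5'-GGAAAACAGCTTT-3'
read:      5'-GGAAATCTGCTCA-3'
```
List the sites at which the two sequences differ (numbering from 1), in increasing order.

Differences at site 6 (A→T), site 8 (A→T), site 12 (T→C), site 13 (T→A).

6, 8, 12, 13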